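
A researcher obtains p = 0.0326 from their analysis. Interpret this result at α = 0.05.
Since p = 0.0326 < α = 0.05, reject H₀.
There is sufficient evidence to reject the null hypothesis; the result is statistically significant at the 0.05 level.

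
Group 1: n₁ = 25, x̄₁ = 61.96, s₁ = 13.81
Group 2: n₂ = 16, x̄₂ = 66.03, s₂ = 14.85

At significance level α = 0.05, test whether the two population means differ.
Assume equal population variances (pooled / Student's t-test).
Student's two-sample t-test (equal variances):
H₀: μ₁ = μ₂
H₁: μ₁ ≠ μ₂
df = n₁ + n₂ - 2 = 39
Pooled variance s_p² = [(n₁-1)s₁² + (n₂-1)s₂²] / (n₁ + n₂ - 2) = [(24)(13.81²) + (15)(14.85²)] / 39 = 202.1801
SE = √(s_p²(1/n₁ + 1/n₂)) = √(202.1801 × (1/25 + 1/16)) = 4.5523
t = (x̄₁ - x̄₂) / SE = (61.96 - 66.03) / 4.5523 = -4.07 / 4.5523 = -0.894
p-value = 0.3768

Since p-value > α = 0.05, we fail to reject H₀.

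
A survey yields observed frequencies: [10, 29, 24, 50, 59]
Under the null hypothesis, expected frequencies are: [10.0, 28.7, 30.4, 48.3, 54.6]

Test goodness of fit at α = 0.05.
Chi-square goodness of fit test:
H₀: observed counts match expected distribution
H₁: observed counts differ from expected distribution
df = k - 1 = 4
χ² = Σ(O - E)²/E
   = (10 - 10.0)²/10.0 + (29 - 28.7)²/28.7 + (24 - 30.4)²/30.4 + (50 - 48.3)²/48.3 + (59 - 54.6)²/54.6
   = 0.000 + 0.003 + 1.347 + 0.060 + 0.355
   = 1.76
p-value = 0.7789

Since p-value > α = 0.05, we fail to reject H₀.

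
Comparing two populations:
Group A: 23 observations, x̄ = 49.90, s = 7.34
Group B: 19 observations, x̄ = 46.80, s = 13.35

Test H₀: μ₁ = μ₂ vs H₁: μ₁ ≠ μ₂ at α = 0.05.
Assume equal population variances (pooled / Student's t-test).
Student's two-sample t-test (equal variances):
H₀: μ₁ = μ₂
H₁: μ₁ ≠ μ₂
df = n₁ + n₂ - 2 = 40
Pooled variance s_p² = [(n₁-1)s₁² + (n₂-1)s₂²] / (n₁ + n₂ - 2) = [(22)(7.34²) + (18)(13.35²)] / 40 = 109.8317
SE = √(s_p²(1/n₁ + 1/n₂)) = √(109.8317 × (1/23 + 1/19)) = 3.2490
t = (x̄₁ - x̄₂) / SE = (49.90 - 46.80) / 3.2490 = 3.10 / 3.2490 = 0.954
p-value = 0.3457

Since p-value > α = 0.05, we fail to reject H₀.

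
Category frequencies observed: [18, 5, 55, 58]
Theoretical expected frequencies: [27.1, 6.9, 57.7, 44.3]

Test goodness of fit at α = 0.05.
Chi-square goodness of fit test:
H₀: observed counts match expected distribution
H₁: observed counts differ from expected distribution
df = k - 1 = 3
χ² = Σ(O - E)²/E
   = (18 - 27.1)²/27.1 + (5 - 6.9)²/6.9 + (55 - 57.7)²/57.7 + (58 - 44.3)²/44.3
   = 3.056 + 0.523 + 0.126 + 4.237
   = 7.94
p-value = 0.0472

Since p-value < α = 0.05, we reject H₀.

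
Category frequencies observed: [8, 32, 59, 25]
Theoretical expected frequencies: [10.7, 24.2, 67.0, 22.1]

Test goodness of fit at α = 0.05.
Chi-square goodness of fit test:
H₀: observed counts match expected distribution
H₁: observed counts differ from expected distribution
df = k - 1 = 3
χ² = Σ(O - E)²/E
   = (8 - 10.7)²/10.7 + (32 - 24.2)²/24.2 + (59 - 67.0)²/67.0 + (25 - 22.1)²/22.1
   = 0.681 + 2.514 + 0.955 + 0.381
   = 4.53
p-value = 0.2095

Since p-value > α = 0.05, we fail to reject H₀.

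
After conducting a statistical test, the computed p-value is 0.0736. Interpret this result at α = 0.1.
Since p = 0.0736 < α = 0.1, reject H₀.
There is sufficient evidence to reject the null hypothesis; the result is statistically significant at the 0.1 level.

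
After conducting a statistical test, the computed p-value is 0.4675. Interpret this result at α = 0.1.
Since p = 0.4675 > α = 0.1, fail to reject H₀.
There is insufficient evidence to reject the null hypothesis; the result is not statistically significant at the 0.1 level.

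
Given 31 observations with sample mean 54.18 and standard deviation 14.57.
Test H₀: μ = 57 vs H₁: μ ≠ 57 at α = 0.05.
One-sample t-test:
H₀: μ = 57
H₁: μ ≠ 57
df = n - 1 = 30
t = (x̄ - μ₀) / (s/√n) = (54.18 - 57) / (14.57/√31) = -1.078
p-value = 0.2898

Since p-value > α = 0.05, we fail to reject H₀.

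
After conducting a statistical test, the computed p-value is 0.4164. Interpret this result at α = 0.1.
Since p = 0.4164 > α = 0.1, fail to reject H₀.
There is insufficient evidence to reject the null hypothesis; the result is not statistically significant at the 0.1 level.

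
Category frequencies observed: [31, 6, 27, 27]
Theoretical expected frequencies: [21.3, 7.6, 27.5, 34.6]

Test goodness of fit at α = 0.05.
Chi-square goodness of fit test:
H₀: observed counts match expected distribution
H₁: observed counts differ from expected distribution
df = k - 1 = 3
χ² = Σ(O - E)²/E
   = (31 - 21.3)²/21.3 + (6 - 7.6)²/7.6 + (27 - 27.5)²/27.5 + (27 - 34.6)²/34.6
   = 4.417 + 0.337 + 0.009 + 1.669
   = 6.43
p-value = 0.0924

Since p-value > α = 0.05, we fail to reject H₀.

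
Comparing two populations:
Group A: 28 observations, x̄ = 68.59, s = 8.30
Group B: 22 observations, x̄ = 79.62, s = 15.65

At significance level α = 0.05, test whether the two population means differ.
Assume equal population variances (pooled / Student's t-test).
Student's two-sample t-test (equal variances):
H₀: μ₁ = μ₂
H₁: μ₁ ≠ μ₂
df = n₁ + n₂ - 2 = 48
Pooled variance s_p² = [(n₁-1)s₁² + (n₂-1)s₂²] / (n₁ + n₂ - 2) = [(27)(8.30²) + (21)(15.65²)] / 48 = 145.9042
SE = √(s_p²(1/n₁ + 1/n₂)) = √(145.9042 × (1/28 + 1/22)) = 3.4413
t = (x̄₁ - x̄₂) / SE = (68.59 - 79.62) / 3.4413 = -11.03 / 3.4413 = -3.205
p-value = 0.0024

Since p-value < α = 0.05, we reject H₀.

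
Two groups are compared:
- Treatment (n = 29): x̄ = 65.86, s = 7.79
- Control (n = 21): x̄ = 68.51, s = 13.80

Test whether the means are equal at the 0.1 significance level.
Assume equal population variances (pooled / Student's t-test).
Student's two-sample t-test (equal variances):
H₀: μ₁ = μ₂
H₁: μ₁ ≠ μ₂
df = n₁ + n₂ - 2 = 48
Pooled variance s_p² = [(n₁-1)s₁² + (n₂-1)s₂²] / (n₁ + n₂ - 2) = [(28)(7.79²) + (20)(13.80²)] / 48 = 114.7491
SE = √(s_p²(1/n₁ + 1/n₂)) = √(114.7491 × (1/29 + 1/21)) = 3.0694
t = (x̄₁ - x̄₂) / SE = (65.86 - 68.51) / 3.0694 = -2.65 / 3.0694 = -0.863
p-value = 0.3922

Since p-value > α = 0.1, we fail to reject H₀.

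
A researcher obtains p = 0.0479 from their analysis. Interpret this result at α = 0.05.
Since p = 0.0479 < α = 0.05, reject H₀.
There is sufficient evidence to reject the null hypothesis; the result is statistically significant at the 0.05 level.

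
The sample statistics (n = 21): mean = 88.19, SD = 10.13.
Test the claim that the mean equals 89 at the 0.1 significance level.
One-sample t-test:
H₀: μ = 89
H₁: μ ≠ 89
df = n - 1 = 20
t = (x̄ - μ₀) / (s/√n) = (88.19 - 89) / (10.13/√21) = -0.366
p-value = 0.7179

Since p-value > α = 0.1, we fail to reject H₀.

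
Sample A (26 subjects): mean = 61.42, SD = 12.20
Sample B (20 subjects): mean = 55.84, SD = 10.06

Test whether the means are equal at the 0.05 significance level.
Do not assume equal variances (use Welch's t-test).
Welch's two-sample t-test:
H₀: μ₁ = μ₂
H₁: μ₁ ≠ μ₂
s₁²/n₁ = 12.20²/26 = 5.7246,  s₂²/n₂ = 10.06²/20 = 5.0602
SE = √(s₁²/n₁ + s₂²/n₂) = √(5.7246 + 5.0602) = 3.2840
df (Welch-Satterthwaite) = (s₁²/n₁ + s₂²/n₂)² / [(s₁²/n₁)²/(n₁-1) + (s₂²/n₂)²/(n₂-1)] ≈ 43.75
t = (x̄₁ - x̄₂) / SE = (61.42 - 55.84) / 3.2840 = 5.58 / 3.2840 = 1.699
p-value = 0.0964

Since p-value > α = 0.05, we fail to reject H₀.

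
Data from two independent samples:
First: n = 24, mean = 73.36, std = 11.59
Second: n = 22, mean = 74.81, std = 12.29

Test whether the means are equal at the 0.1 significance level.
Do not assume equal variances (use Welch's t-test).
Welch's two-sample t-test:
H₀: μ₁ = μ₂
H₁: μ₁ ≠ μ₂
s₁²/n₁ = 11.59²/24 = 5.5970,  s₂²/n₂ = 12.29²/22 = 6.8656
SE = √(s₁²/n₁ + s₂²/n₂) = √(5.5970 + 6.8656) = 3.5302
df (Welch-Satterthwaite) = (s₁²/n₁ + s₂²/n₂)² / [(s₁²/n₁)²/(n₁-1) + (s₂²/n₂)²/(n₂-1)] ≈ 43.06
t = (x̄₁ - x̄₂) / SE = (73.36 - 74.81) / 3.5302 = -1.45 / 3.5302 = -0.411
p-value = 0.6833

Since p-value > α = 0.1, we fail to reject H₀.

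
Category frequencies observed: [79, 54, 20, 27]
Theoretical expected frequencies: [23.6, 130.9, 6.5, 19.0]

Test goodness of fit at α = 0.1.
Chi-square goodness of fit test:
H₀: observed counts match expected distribution
H₁: observed counts differ from expected distribution
df = k - 1 = 3
χ² = Σ(O - E)²/E
   = (79 - 23.6)²/23.6 + (54 - 130.9)²/130.9 + (20 - 6.5)²/6.5 + (27 - 19.0)²/19.0
   = 130.049 + 45.177 + 28.038 + 3.368
   = 206.63
p-value < 0.0001

Since p-value < α = 0.1, we reject H₀.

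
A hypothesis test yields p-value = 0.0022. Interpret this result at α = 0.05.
Since p = 0.0022 < α = 0.05, reject H₀.
There is sufficient evidence to reject the null hypothesis; the result is statistically significant at the 0.05 level.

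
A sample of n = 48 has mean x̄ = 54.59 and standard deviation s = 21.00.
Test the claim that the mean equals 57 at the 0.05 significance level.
One-sample t-test:
H₀: μ = 57
H₁: μ ≠ 57
df = n - 1 = 47
t = (x̄ - μ₀) / (s/√n) = (54.59 - 57) / (21.00/√48) = -0.795
p-value = 0.4306

Since p-value > α = 0.05, we fail to reject H₀.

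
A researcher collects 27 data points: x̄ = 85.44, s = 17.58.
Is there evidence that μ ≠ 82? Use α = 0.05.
One-sample t-test:
H₀: μ = 82
H₁: μ ≠ 82
df = n - 1 = 26
t = (x̄ - μ₀) / (s/√n) = (85.44 - 82) / (17.58/√27) = 1.017
p-value = 0.3186

Since p-value > α = 0.05, we fail to reject H₀.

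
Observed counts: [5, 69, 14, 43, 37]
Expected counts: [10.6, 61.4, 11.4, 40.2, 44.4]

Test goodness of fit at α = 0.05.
Chi-square goodness of fit test:
H₀: observed counts match expected distribution
H₁: observed counts differ from expected distribution
df = k - 1 = 4
χ² = Σ(O - E)²/E
   = (5 - 10.6)²/10.6 + (69 - 61.4)²/61.4 + (14 - 11.4)²/11.4 + (43 - 40.2)²/40.2 + (37 - 44.4)²/44.4
   = 2.958 + 0.941 + 0.593 + 0.195 + 1.233
   = 5.92
p-value = 0.2052

Since p-value > α = 0.05, we fail to reject H₀.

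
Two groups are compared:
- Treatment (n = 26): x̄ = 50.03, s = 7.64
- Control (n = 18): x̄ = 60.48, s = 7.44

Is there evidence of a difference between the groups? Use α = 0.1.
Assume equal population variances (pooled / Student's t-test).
Student's two-sample t-test (equal variances):
H₀: μ₁ = μ₂
H₁: μ₁ ≠ μ₂
df = n₁ + n₂ - 2 = 42
Pooled variance s_p² = [(n₁-1)s₁² + (n₂-1)s₂²] / (n₁ + n₂ - 2) = [(25)(7.64²) + (17)(7.44²)] / 42 = 57.1488
SE = √(s_p²(1/n₁ + 1/n₂)) = √(57.1488 × (1/26 + 1/18)) = 2.3180
t = (x̄₁ - x̄₂) / SE = (50.03 - 60.48) / 2.3180 = -10.45 / 2.3180 = -4.508
p-value = 0.0001

Since p-value < α = 0.1, we reject H₀.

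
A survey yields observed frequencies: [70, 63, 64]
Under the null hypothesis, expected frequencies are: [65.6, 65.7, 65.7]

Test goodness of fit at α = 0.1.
Chi-square goodness of fit test:
H₀: observed counts match expected distribution
H₁: observed counts differ from expected distribution
df = k - 1 = 2
χ² = Σ(O - E)²/E
   = (70 - 65.6)²/65.6 + (63 - 65.7)²/65.7 + (64 - 65.7)²/65.7
   = 0.295 + 0.111 + 0.044
   = 0.45
p-value = 0.7985

Since p-value > α = 0.1, we fail to reject H₀.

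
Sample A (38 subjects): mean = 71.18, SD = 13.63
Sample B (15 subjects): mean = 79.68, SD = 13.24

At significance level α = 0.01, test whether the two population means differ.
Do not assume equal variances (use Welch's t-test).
Welch's two-sample t-test:
H₀: μ₁ = μ₂
H₁: μ₁ ≠ μ₂
s₁²/n₁ = 13.63²/38 = 4.8889,  s₂²/n₂ = 13.24²/15 = 11.6865
SE = √(s₁²/n₁ + s₂²/n₂) = √(4.8889 + 11.6865) = 4.0713
df (Welch-Satterthwaite) = (s₁²/n₁ + s₂²/n₂)² / [(s₁²/n₁)²/(n₁-1) + (s₂²/n₂)²/(n₂-1)] ≈ 26.41
t = (x̄₁ - x̄₂) / SE = (71.18 - 79.68) / 4.0713 = -8.50 / 4.0713 = -2.088
p-value = 0.0466

Since p-value > α = 0.01, we fail to reject H₀.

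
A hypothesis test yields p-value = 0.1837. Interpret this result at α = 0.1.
Since p = 0.1837 > α = 0.1, fail to reject H₀.
There is insufficient evidence to reject the null hypothesis; the result is not statistically significant at the 0.1 level.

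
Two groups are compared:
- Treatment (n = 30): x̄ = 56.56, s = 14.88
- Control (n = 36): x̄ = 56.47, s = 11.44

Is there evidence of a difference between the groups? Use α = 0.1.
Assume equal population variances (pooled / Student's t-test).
Student's two-sample t-test (equal variances):
H₀: μ₁ = μ₂
H₁: μ₁ ≠ μ₂
df = n₁ + n₂ - 2 = 64
Pooled variance s_p² = [(n₁-1)s₁² + (n₂-1)s₂²] / (n₁ + n₂ - 2) = [(29)(14.88²) + (35)(11.44²)] / 64 = 171.8999
SE = √(s_p²(1/n₁ + 1/n₂)) = √(171.8999 × (1/30 + 1/36)) = 3.2411
t = (x̄₁ - x̄₂) / SE = (56.56 - 56.47) / 3.2411 = 0.09 / 3.2411 = 0.028
p-value = 0.9779

Since p-value > α = 0.1, we fail to reject H₀.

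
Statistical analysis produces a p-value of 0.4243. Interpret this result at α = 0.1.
Since p = 0.4243 > α = 0.1, fail to reject H₀.
There is insufficient evidence to reject the null hypothesis; the result is not statistically significant at the 0.1 level.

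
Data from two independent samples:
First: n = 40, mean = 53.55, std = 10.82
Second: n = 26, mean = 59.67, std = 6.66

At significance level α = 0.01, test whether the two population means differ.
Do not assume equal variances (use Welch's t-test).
Welch's two-sample t-test:
H₀: μ₁ = μ₂
H₁: μ₁ ≠ μ₂
s₁²/n₁ = 10.82²/40 = 2.9268,  s₂²/n₂ = 6.66²/26 = 1.7060
SE = √(s₁²/n₁ + s₂²/n₂) = √(2.9268 + 1.7060) = 2.1524
df (Welch-Satterthwaite) = (s₁²/n₁ + s₂²/n₂)² / [(s₁²/n₁)²/(n₁-1) + (s₂²/n₂)²/(n₂-1)] ≈ 63.87
t = (x̄₁ - x̄₂) / SE = (53.55 - 59.67) / 2.1524 = -6.12 / 2.1524 = -2.843
p-value = 0.0060

Since p-value < α = 0.01, we reject H₀.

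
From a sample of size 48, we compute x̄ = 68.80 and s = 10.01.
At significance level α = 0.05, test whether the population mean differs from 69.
One-sample t-test:
H₀: μ = 69
H₁: μ ≠ 69
df = n - 1 = 47
t = (x̄ - μ₀) / (s/√n) = (68.80 - 69) / (10.01/√48) = -0.138
p-value = 0.8905

Since p-value > α = 0.05, we fail to reject H₀.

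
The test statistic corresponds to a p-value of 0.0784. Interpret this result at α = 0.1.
Since p = 0.0784 < α = 0.1, reject H₀.
There is sufficient evidence to reject the null hypothesis; the result is statistically significant at the 0.1 level.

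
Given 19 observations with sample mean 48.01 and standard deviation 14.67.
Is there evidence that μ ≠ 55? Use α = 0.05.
One-sample t-test:
H₀: μ = 55
H₁: μ ≠ 55
df = n - 1 = 18
t = (x̄ - μ₀) / (s/√n) = (48.01 - 55) / (14.67/√19) = -2.077
p-value = 0.0524

Since p-value > α = 0.05, we fail to reject H₀.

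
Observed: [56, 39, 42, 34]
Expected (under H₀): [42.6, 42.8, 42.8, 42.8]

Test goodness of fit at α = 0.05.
Chi-square goodness of fit test:
H₀: observed counts match expected distribution
H₁: observed counts differ from expected distribution
df = k - 1 = 3
χ² = Σ(O - E)²/E
   = (56 - 42.6)²/42.6 + (39 - 42.8)²/42.8 + (42 - 42.8)²/42.8 + (34 - 42.8)²/42.8
   = 4.215 + 0.337 + 0.015 + 1.809
   = 6.38
p-value = 0.0947

Since p-value > α = 0.05, we fail to reject H₀.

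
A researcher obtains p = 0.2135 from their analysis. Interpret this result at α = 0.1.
Since p = 0.2135 > α = 0.1, fail to reject H₀.
There is insufficient evidence to reject the null hypothesis; the result is not statistically significant at the 0.1 level.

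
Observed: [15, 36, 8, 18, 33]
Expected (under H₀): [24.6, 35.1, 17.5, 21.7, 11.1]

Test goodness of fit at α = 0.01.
Chi-square goodness of fit test:
H₀: observed counts match expected distribution
H₁: observed counts differ from expected distribution
df = k - 1 = 4
χ² = Σ(O - E)²/E
   = (15 - 24.6)²/24.6 + (36 - 35.1)²/35.1 + (8 - 17.5)²/17.5 + (18 - 21.7)²/21.7 + (33 - 11.1)²/11.1
   = 3.746 + 0.023 + 5.157 + 0.631 + 43.208
   = 52.77
p-value < 0.0001

Since p-value < α = 0.01, we reject H₀.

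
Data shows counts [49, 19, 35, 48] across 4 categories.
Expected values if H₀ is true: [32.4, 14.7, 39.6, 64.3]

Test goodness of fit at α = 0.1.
Chi-square goodness of fit test:
H₀: observed counts match expected distribution
H₁: observed counts differ from expected distribution
df = k - 1 = 3
χ² = Σ(O - E)²/E
   = (49 - 32.4)²/32.4 + (19 - 14.7)²/14.7 + (35 - 39.6)²/39.6 + (48 - 64.3)²/64.3
   = 8.505 + 1.258 + 0.534 + 4.132
   = 14.43
p-value = 0.0024

Since p-value < α = 0.1, we reject H₀.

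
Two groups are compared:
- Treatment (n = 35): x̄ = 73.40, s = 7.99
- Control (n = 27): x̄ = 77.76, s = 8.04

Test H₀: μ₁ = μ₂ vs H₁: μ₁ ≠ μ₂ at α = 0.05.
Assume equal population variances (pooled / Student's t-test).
Student's two-sample t-test (equal variances):
H₀: μ₁ = μ₂
H₁: μ₁ ≠ μ₂
df = n₁ + n₂ - 2 = 60
Pooled variance s_p² = [(n₁-1)s₁² + (n₂-1)s₂²] / (n₁ + n₂ - 2) = [(34)(7.99²) + (26)(8.04²)] / 60 = 64.1874
SE = √(s_p²(1/n₁ + 1/n₂)) = √(64.1874 × (1/35 + 1/27)) = 2.0521
t = (x̄₁ - x̄₂) / SE = (73.40 - 77.76) / 2.0521 = -4.36 / 2.0521 = -2.125
p-value = 0.0377

Since p-value < α = 0.05, we reject H₀.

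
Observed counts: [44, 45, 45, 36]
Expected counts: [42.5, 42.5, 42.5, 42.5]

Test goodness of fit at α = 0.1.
Chi-square goodness of fit test:
H₀: observed counts match expected distribution
H₁: observed counts differ from expected distribution
df = k - 1 = 3
χ² = Σ(O - E)²/E
   = (44 - 42.5)²/42.5 + (45 - 42.5)²/42.5 + (45 - 42.5)²/42.5 + (36 - 42.5)²/42.5
   = 0.053 + 0.147 + 0.147 + 0.994
   = 1.34
p-value = 0.7194

Since p-value > α = 0.1, we fail to reject H₀.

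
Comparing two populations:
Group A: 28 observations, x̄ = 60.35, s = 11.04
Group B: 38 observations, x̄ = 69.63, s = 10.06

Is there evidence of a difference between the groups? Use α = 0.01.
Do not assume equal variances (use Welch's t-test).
Welch's two-sample t-test:
H₀: μ₁ = μ₂
H₁: μ₁ ≠ μ₂
s₁²/n₁ = 11.04²/28 = 4.3529,  s₂²/n₂ = 10.06²/38 = 2.6633
SE = √(s₁²/n₁ + s₂²/n₂) = √(4.3529 + 2.6633) = 2.6488
df (Welch-Satterthwaite) = (s₁²/n₁ + s₂²/n₂)² / [(s₁²/n₁)²/(n₁-1) + (s₂²/n₂)²/(n₂-1)] ≈ 55.10
t = (x̄₁ - x̄₂) / SE = (60.35 - 69.63) / 2.6488 = -9.28 / 2.6488 = -3.503
p-value = 0.0009

Since p-value < α = 0.01, we reject H₀.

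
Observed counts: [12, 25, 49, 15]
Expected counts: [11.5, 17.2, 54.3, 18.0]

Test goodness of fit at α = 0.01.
Chi-square goodness of fit test:
H₀: observed counts match expected distribution
H₁: observed counts differ from expected distribution
df = k - 1 = 3
χ² = Σ(O - E)²/E
   = (12 - 11.5)²/11.5 + (25 - 17.2)²/17.2 + (49 - 54.3)²/54.3 + (15 - 18.0)²/18.0
   = 0.022 + 3.537 + 0.517 + 0.500
   = 4.58
p-value = 0.2056

Since p-value > α = 0.01, we fail to reject H₀.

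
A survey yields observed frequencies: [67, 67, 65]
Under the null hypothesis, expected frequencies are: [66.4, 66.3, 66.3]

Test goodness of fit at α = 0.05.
Chi-square goodness of fit test:
H₀: observed counts match expected distribution
H₁: observed counts differ from expected distribution
df = k - 1 = 2
χ² = Σ(O - E)²/E
   = (67 - 66.4)²/66.4 + (67 - 66.3)²/66.3 + (65 - 66.3)²/66.3
   = 0.005 + 0.007 + 0.025
   = 0.04
p-value = 0.9810

Since p-value > α = 0.05, we fail to reject H₀.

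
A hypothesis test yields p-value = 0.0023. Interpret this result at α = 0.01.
Since p = 0.0023 < α = 0.01, reject H₀.
There is sufficient evidence to reject the null hypothesis; the result is statistically significant at the 0.01 level.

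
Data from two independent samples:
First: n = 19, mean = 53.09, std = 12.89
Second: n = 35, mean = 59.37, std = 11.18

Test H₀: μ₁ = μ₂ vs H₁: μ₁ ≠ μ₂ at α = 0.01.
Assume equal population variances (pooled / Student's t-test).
Student's two-sample t-test (equal variances):
H₀: μ₁ = μ₂
H₁: μ₁ ≠ μ₂
df = n₁ + n₂ - 2 = 52
Pooled variance s_p² = [(n₁-1)s₁² + (n₂-1)s₂²] / (n₁ + n₂ - 2) = [(18)(12.89²) + (34)(11.18²)] / 52 = 139.2400
SE = √(s_p²(1/n₁ + 1/n₂)) = √(139.2400 × (1/19 + 1/35)) = 3.3625
t = (x̄₁ - x̄₂) / SE = (53.09 - 59.37) / 3.3625 = -6.28 / 3.3625 = -1.868
p-value = 0.0675

Since p-value > α = 0.01, we fail to reject H₀.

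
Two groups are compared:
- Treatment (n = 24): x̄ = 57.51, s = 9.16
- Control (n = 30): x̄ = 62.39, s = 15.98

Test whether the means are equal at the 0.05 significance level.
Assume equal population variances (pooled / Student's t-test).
Student's two-sample t-test (equal variances):
H₀: μ₁ = μ₂
H₁: μ₁ ≠ μ₂
df = n₁ + n₂ - 2 = 52
Pooled variance s_p² = [(n₁-1)s₁² + (n₂-1)s₂²] / (n₁ + n₂ - 2) = [(23)(9.16²) + (29)(15.98²)] / 52 = 179.5246
SE = √(s_p²(1/n₁ + 1/n₂)) = √(179.5246 × (1/24 + 1/30)) = 3.6694
t = (x̄₁ - x̄₂) / SE = (57.51 - 62.39) / 3.6694 = -4.88 / 3.6694 = -1.330
p-value = 0.1893

Since p-value > α = 0.05, we fail to reject H₀.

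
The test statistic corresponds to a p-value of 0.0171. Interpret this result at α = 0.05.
Since p = 0.0171 < α = 0.05, reject H₀.
There is sufficient evidence to reject the null hypothesis; the result is statistically significant at the 0.05 level.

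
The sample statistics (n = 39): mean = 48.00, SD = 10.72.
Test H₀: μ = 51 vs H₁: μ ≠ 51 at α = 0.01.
One-sample t-test:
H₀: μ = 51
H₁: μ ≠ 51
df = n - 1 = 38
t = (x̄ - μ₀) / (s/√n) = (48.00 - 51) / (10.72/√39) = -1.748
p-value = 0.0886

Since p-value > α = 0.01, we fail to reject H₀.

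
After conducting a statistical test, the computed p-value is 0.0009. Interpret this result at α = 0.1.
Since p = 0.0009 < α = 0.1, reject H₀.
There is sufficient evidence to reject the null hypothesis; the result is statistically significant at the 0.1 level.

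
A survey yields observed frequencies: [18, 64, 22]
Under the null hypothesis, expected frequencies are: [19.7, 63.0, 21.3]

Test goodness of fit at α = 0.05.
Chi-square goodness of fit test:
H₀: observed counts match expected distribution
H₁: observed counts differ from expected distribution
df = k - 1 = 2
χ² = Σ(O - E)²/E
   = (18 - 19.7)²/19.7 + (64 - 63.0)²/63.0 + (22 - 21.3)²/21.3
   = 0.147 + 0.016 + 0.023
   = 0.19
p-value = 0.9114

Since p-value > α = 0.05, we fail to reject H₀.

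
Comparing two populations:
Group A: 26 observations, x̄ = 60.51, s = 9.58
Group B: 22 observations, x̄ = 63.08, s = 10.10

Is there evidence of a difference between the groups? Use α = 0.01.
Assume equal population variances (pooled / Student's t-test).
Student's two-sample t-test (equal variances):
H₀: μ₁ = μ₂
H₁: μ₁ ≠ μ₂
df = n₁ + n₂ - 2 = 46
Pooled variance s_p² = [(n₁-1)s₁² + (n₂-1)s₂²] / (n₁ + n₂ - 2) = [(25)(9.58²) + (21)(10.10²)] / 46 = 96.4483
SE = √(s_p²(1/n₁ + 1/n₂)) = √(96.4483 × (1/26 + 1/22)) = 2.8449
t = (x̄₁ - x̄₂) / SE = (60.51 - 63.08) / 2.8449 = -2.57 / 2.8449 = -0.903
p-value = 0.3710

Since p-value > α = 0.01, we fail to reject H₀.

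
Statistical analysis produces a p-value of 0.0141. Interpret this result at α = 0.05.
Since p = 0.0141 < α = 0.05, reject H₀.
There is sufficient evidence to reject the null hypothesis; the result is statistically significant at the 0.05 level.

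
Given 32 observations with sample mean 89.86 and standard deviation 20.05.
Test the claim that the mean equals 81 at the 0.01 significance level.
One-sample t-test:
H₀: μ = 81
H₁: μ ≠ 81
df = n - 1 = 31
t = (x̄ - μ₀) / (s/√n) = (89.86 - 81) / (20.05/√32) = 2.500
p-value = 0.0179

Since p-value > α = 0.01, we fail to reject H₀.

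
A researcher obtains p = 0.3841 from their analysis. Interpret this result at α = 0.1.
Since p = 0.3841 > α = 0.1, fail to reject H₀.
There is insufficient evidence to reject the null hypothesis; the result is not statistically significant at the 0.1 level.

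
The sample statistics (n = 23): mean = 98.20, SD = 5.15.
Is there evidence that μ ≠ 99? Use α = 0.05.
One-sample t-test:
H₀: μ = 99
H₁: μ ≠ 99
df = n - 1 = 22
t = (x̄ - μ₀) / (s/√n) = (98.20 - 99) / (5.15/√23) = -0.745
p-value = 0.4642

Since p-value > α = 0.05, we fail to reject H₀.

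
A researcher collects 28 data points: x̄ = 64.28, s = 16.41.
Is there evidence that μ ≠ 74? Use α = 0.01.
One-sample t-test:
H₀: μ = 74
H₁: μ ≠ 74
df = n - 1 = 27
t = (x̄ - μ₀) / (s/√n) = (64.28 - 74) / (16.41/√28) = -3.134
p-value = 0.0041

Since p-value < α = 0.01, we reject H₀.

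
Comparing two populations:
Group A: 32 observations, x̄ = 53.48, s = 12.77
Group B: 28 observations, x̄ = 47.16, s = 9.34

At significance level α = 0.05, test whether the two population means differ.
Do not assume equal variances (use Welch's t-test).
Welch's two-sample t-test:
H₀: μ₁ = μ₂
H₁: μ₁ ≠ μ₂
s₁²/n₁ = 12.77²/32 = 5.0960,  s₂²/n₂ = 9.34²/28 = 3.1156
SE = √(s₁²/n₁ + s₂²/n₂) = √(5.0960 + 3.1156) = 2.8656
df (Welch-Satterthwaite) = (s₁²/n₁ + s₂²/n₂)² / [(s₁²/n₁)²/(n₁-1) + (s₂²/n₂)²/(n₂-1)] ≈ 56.32
t = (x̄₁ - x̄₂) / SE = (53.48 - 47.16) / 2.8656 = 6.32 / 2.8656 = 2.205
p-value = 0.0315

Since p-value < α = 0.05, we reject H₀.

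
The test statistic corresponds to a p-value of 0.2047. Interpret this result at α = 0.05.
Since p = 0.2047 > α = 0.05, fail to reject H₀.
There is insufficient evidence to reject the null hypothesis; the result is not statistically significant at the 0.05 level.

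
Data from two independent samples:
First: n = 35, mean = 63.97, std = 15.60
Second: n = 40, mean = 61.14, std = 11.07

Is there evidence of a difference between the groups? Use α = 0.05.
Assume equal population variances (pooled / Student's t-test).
Student's two-sample t-test (equal variances):
H₀: μ₁ = μ₂
H₁: μ₁ ≠ μ₂
df = n₁ + n₂ - 2 = 73
Pooled variance s_p² = [(n₁-1)s₁² + (n₂-1)s₂²] / (n₁ + n₂ - 2) = [(34)(15.60²) + (39)(11.07²)] / 73 = 178.8149
SE = √(s_p²(1/n₁ + 1/n₂)) = √(178.8149 × (1/35 + 1/40)) = 3.0951
t = (x̄₁ - x̄₂) / SE = (63.97 - 61.14) / 3.0951 = 2.83 / 3.0951 = 0.914
p-value = 0.3635

Since p-value > α = 0.05, we fail to reject H₀.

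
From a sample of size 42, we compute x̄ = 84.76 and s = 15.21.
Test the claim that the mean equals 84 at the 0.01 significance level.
One-sample t-test:
H₀: μ = 84
H₁: μ ≠ 84
df = n - 1 = 41
t = (x̄ - μ₀) / (s/√n) = (84.76 - 84) / (15.21/√42) = 0.324
p-value = 0.7477

Since p-value > α = 0.01, we fail to reject H₀.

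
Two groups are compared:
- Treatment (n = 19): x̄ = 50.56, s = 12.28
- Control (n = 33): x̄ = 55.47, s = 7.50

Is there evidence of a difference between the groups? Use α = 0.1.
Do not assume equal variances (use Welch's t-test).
Welch's two-sample t-test:
H₀: μ₁ = μ₂
H₁: μ₁ ≠ μ₂
s₁²/n₁ = 12.28²/19 = 7.9368,  s₂²/n₂ = 7.50²/33 = 1.7045
SE = √(s₁²/n₁ + s₂²/n₂) = √(7.9368 + 1.7045) = 3.1050
df (Welch-Satterthwaite) = (s₁²/n₁ + s₂²/n₂)² / [(s₁²/n₁)²/(n₁-1) + (s₂²/n₂)²/(n₂-1)] ≈ 25.89
t = (x̄₁ - x̄₂) / SE = (50.56 - 55.47) / 3.1050 = -4.91 / 3.1050 = -1.581
p-value = 0.1260

Since p-value > α = 0.1, we fail to reject H₀.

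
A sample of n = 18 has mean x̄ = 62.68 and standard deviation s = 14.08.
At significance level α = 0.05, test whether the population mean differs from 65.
One-sample t-test:
H₀: μ = 65
H₁: μ ≠ 65
df = n - 1 = 17
t = (x̄ - μ₀) / (s/√n) = (62.68 - 65) / (14.08/√18) = -0.699
p-value = 0.4940

Since p-value > α = 0.05, we fail to reject H₀.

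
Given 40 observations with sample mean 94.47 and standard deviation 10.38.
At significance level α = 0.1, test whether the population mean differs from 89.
One-sample t-test:
H₀: μ = 89
H₁: μ ≠ 89
df = n - 1 = 39
t = (x̄ - μ₀) / (s/√n) = (94.47 - 89) / (10.38/√40) = 3.333
p-value = 0.0019

Since p-value < α = 0.1, we reject H₀.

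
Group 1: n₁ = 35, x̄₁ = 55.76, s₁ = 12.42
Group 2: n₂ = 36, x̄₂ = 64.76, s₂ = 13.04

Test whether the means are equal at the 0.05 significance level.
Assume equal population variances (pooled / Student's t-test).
Student's two-sample t-test (equal variances):
H₀: μ₁ = μ₂
H₁: μ₁ ≠ μ₂
df = n₁ + n₂ - 2 = 69
Pooled variance s_p² = [(n₁-1)s₁² + (n₂-1)s₂²] / (n₁ + n₂ - 2) = [(34)(12.42²) + (35)(13.04²)] / 69 = 162.2634
SE = √(s_p²(1/n₁ + 1/n₂)) = √(162.2634 × (1/35 + 1/36)) = 3.0238
t = (x̄₁ - x̄₂) / SE = (55.76 - 64.76) / 3.0238 = -9.00 / 3.0238 = -2.976
p-value = 0.0040

Since p-value < α = 0.05, we reject H₀.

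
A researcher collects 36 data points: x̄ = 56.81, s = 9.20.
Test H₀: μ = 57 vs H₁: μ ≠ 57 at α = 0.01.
One-sample t-test:
H₀: μ = 57
H₁: μ ≠ 57
df = n - 1 = 35
t = (x̄ - μ₀) / (s/√n) = (56.81 - 57) / (9.20/√36) = -0.124
p-value = 0.9021

Since p-value > α = 0.01, we fail to reject H₀.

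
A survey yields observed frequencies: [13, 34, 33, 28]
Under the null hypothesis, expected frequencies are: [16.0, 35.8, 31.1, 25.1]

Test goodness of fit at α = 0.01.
Chi-square goodness of fit test:
H₀: observed counts match expected distribution
H₁: observed counts differ from expected distribution
df = k - 1 = 3
χ² = Σ(O - E)²/E
   = (13 - 16.0)²/16.0 + (34 - 35.8)²/35.8 + (33 - 31.1)²/31.1 + (28 - 25.1)²/25.1
   = 0.562 + 0.091 + 0.116 + 0.335
   = 1.10
p-value = 0.7761

Since p-value > α = 0.01, we fail to reject H₀.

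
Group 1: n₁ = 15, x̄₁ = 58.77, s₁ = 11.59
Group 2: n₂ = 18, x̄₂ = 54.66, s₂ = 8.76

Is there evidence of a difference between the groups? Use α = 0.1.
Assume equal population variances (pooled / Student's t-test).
Student's two-sample t-test (equal variances):
H₀: μ₁ = μ₂
H₁: μ₁ ≠ μ₂
df = n₁ + n₂ - 2 = 31
Pooled variance s_p² = [(n₁-1)s₁² + (n₂-1)s₂²] / (n₁ + n₂ - 2) = [(14)(11.59²) + (17)(8.76²)] / 31 = 102.7462
SE = √(s_p²(1/n₁ + 1/n₂)) = √(102.7462 × (1/15 + 1/18)) = 3.5437
t = (x̄₁ - x̄₂) / SE = (58.77 - 54.66) / 3.5437 = 4.11 / 3.5437 = 1.160
p-value = 0.2550

Since p-value > α = 0.1, we fail to reject H₀.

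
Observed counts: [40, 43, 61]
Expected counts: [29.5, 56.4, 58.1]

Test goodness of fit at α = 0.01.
Chi-square goodness of fit test:
H₀: observed counts match expected distribution
H₁: observed counts differ from expected distribution
df = k - 1 = 2
χ² = Σ(O - E)²/E
   = (40 - 29.5)²/29.5 + (43 - 56.4)²/56.4 + (61 - 58.1)²/58.1
   = 3.737 + 3.184 + 0.145
   = 7.07
p-value = 0.0292

Since p-value > α = 0.01, we fail to reject H₀.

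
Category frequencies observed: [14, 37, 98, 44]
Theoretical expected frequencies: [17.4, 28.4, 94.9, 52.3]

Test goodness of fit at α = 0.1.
Chi-square goodness of fit test:
H₀: observed counts match expected distribution
H₁: observed counts differ from expected distribution
df = k - 1 = 3
χ² = Σ(O - E)²/E
   = (14 - 17.4)²/17.4 + (37 - 28.4)²/28.4 + (98 - 94.9)²/94.9 + (44 - 52.3)²/52.3
   = 0.664 + 2.604 + 0.101 + 1.317
   = 4.69
p-value = 0.1962

Since p-value > α = 0.1, we fail to reject H₀.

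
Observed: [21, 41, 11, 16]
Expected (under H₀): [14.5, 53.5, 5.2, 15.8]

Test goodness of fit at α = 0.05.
Chi-square goodness of fit test:
H₀: observed counts match expected distribution
H₁: observed counts differ from expected distribution
df = k - 1 = 3
χ² = Σ(O - E)²/E
   = (21 - 14.5)²/14.5 + (41 - 53.5)²/53.5 + (11 - 5.2)²/5.2 + (16 - 15.8)²/15.8
   = 2.914 + 2.921 + 6.469 + 0.003
   = 12.31
p-value = 0.0064

Since p-value < α = 0.05, we reject H₀.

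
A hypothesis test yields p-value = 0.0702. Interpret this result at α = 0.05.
Since p = 0.0702 > α = 0.05, fail to reject H₀.
There is insufficient evidence to reject the null hypothesis; the result is not statistically significant at the 0.05 level.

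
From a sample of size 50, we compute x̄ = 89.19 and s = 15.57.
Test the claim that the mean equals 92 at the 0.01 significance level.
One-sample t-test:
H₀: μ = 92
H₁: μ ≠ 92
df = n - 1 = 49
t = (x̄ - μ₀) / (s/√n) = (89.19 - 92) / (15.57/√50) = -1.276
p-value = 0.2079

Since p-value > α = 0.01, we fail to reject H₀.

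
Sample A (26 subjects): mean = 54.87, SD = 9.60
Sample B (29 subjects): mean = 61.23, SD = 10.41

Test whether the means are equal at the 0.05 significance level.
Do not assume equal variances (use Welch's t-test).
Welch's two-sample t-test:
H₀: μ₁ = μ₂
H₁: μ₁ ≠ μ₂
s₁²/n₁ = 9.60²/26 = 3.5446,  s₂²/n₂ = 10.41²/29 = 3.7368
SE = √(s₁²/n₁ + s₂²/n₂) = √(3.5446 + 3.7368) = 2.6984
df (Welch-Satterthwaite) = (s₁²/n₁ + s₂²/n₂)² / [(s₁²/n₁)²/(n₁-1) + (s₂²/n₂)²/(n₂-1)] ≈ 52.95
t = (x̄₁ - x̄₂) / SE = (54.87 - 61.23) / 2.6984 = -6.36 / 2.6984 = -2.357
p-value = 0.0222

Since p-value < α = 0.05, we reject H₀.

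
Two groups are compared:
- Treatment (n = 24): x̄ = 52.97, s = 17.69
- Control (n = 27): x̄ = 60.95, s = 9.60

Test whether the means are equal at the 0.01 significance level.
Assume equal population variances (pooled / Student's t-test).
Student's two-sample t-test (equal variances):
H₀: μ₁ = μ₂
H₁: μ₁ ≠ μ₂
df = n₁ + n₂ - 2 = 49
Pooled variance s_p² = [(n₁-1)s₁² + (n₂-1)s₂²] / (n₁ + n₂ - 2) = [(23)(17.69²) + (26)(9.60²)] / 49 = 195.7896
SE = √(s_p²(1/n₁ + 1/n₂)) = √(195.7896 × (1/24 + 1/27)) = 3.9255
t = (x̄₁ - x̄₂) / SE = (52.97 - 60.95) / 3.9255 = -7.98 / 3.9255 = -2.033
p-value = 0.0475

Since p-value > α = 0.01, we fail to reject H₀.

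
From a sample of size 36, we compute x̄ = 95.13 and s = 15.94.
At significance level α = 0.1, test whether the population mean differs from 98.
One-sample t-test:
H₀: μ = 98
H₁: μ ≠ 98
df = n - 1 = 35
t = (x̄ - μ₀) / (s/√n) = (95.13 - 98) / (15.94/√36) = -1.080
p-value = 0.2874

Since p-value > α = 0.1, we fail to reject H₀.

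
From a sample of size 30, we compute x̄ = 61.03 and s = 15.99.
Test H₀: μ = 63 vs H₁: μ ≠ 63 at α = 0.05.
One-sample t-test:
H₀: μ = 63
H₁: μ ≠ 63
df = n - 1 = 29
t = (x̄ - μ₀) / (s/√n) = (61.03 - 63) / (15.99/√30) = -0.675
p-value = 0.5051

Since p-value > α = 0.05, we fail to reject H₀.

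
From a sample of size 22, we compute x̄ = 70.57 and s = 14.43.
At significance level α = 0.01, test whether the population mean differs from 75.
One-sample t-test:
H₀: μ = 75
H₁: μ ≠ 75
df = n - 1 = 21
t = (x̄ - μ₀) / (s/√n) = (70.57 - 75) / (14.43/√22) = -1.440
p-value = 0.1646

Since p-value > α = 0.01, we fail to reject H₀.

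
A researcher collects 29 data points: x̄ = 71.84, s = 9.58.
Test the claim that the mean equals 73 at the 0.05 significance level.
One-sample t-test:
H₀: μ = 73
H₁: μ ≠ 73
df = n - 1 = 28
t = (x̄ - μ₀) / (s/√n) = (71.84 - 73) / (9.58/√29) = -0.652
p-value = 0.5197

Since p-value > α = 0.05, we fail to reject H₀.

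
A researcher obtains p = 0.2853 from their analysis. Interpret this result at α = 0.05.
Since p = 0.2853 > α = 0.05, fail to reject H₀.
There is insufficient evidence to reject the null hypothesis; the result is not statistically significant at the 0.05 level.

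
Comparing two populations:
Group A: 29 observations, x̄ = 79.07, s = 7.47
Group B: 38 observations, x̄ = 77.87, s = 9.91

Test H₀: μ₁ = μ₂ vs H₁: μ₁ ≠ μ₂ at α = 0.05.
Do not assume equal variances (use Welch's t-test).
Welch's two-sample t-test:
H₀: μ₁ = μ₂
H₁: μ₁ ≠ μ₂
s₁²/n₁ = 7.47²/29 = 1.9242,  s₂²/n₂ = 9.91²/38 = 2.5844
SE = √(s₁²/n₁ + s₂²/n₂) = √(1.9242 + 2.5844) = 2.1233
df (Welch-Satterthwaite) = (s₁²/n₁ + s₂²/n₂)² / [(s₁²/n₁)²/(n₁-1) + (s₂²/n₂)²/(n₂-1)] ≈ 65.00
t = (x̄₁ - x̄₂) / SE = (79.07 - 77.87) / 2.1233 = 1.20 / 2.1233 = 0.565
p-value = 0.5739

Since p-value > α = 0.05, we fail to reject H₀.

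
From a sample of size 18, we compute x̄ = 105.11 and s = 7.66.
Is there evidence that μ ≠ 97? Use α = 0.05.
One-sample t-test:
H₀: μ = 97
H₁: μ ≠ 97
df = n - 1 = 17
t = (x̄ - μ₀) / (s/√n) = (105.11 - 97) / (7.66/√18) = 4.492
p-value = 0.0003

Since p-value < α = 0.05, we reject H₀.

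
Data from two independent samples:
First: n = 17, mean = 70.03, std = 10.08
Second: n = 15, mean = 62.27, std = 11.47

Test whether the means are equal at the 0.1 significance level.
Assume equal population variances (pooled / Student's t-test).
Student's two-sample t-test (equal variances):
H₀: μ₁ = μ₂
H₁: μ₁ ≠ μ₂
df = n₁ + n₂ - 2 = 30
Pooled variance s_p² = [(n₁-1)s₁² + (n₂-1)s₂²] / (n₁ + n₂ - 2) = [(16)(10.08²) + (14)(11.47²)] / 30 = 115.5852
SE = √(s_p²(1/n₁ + 1/n₂)) = √(115.5852 × (1/17 + 1/15)) = 3.8085
t = (x̄₁ - x̄₂) / SE = (70.03 - 62.27) / 3.8085 = 7.76 / 3.8085 = 2.038
p-value = 0.0505

Since p-value < α = 0.1, we reject H₀.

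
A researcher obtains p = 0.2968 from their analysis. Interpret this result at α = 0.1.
Since p = 0.2968 > α = 0.1, fail to reject H₀.
There is insufficient evidence to reject the null hypothesis; the result is not statistically significant at the 0.1 level.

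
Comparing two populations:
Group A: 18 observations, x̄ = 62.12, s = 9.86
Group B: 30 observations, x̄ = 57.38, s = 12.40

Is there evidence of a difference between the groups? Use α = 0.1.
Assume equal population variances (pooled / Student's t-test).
Student's two-sample t-test (equal variances):
H₀: μ₁ = μ₂
H₁: μ₁ ≠ μ₂
df = n₁ + n₂ - 2 = 46
Pooled variance s_p² = [(n₁-1)s₁² + (n₂-1)s₂²] / (n₁ + n₂ - 2) = [(17)(9.86²) + (29)(12.40²)] / 46 = 132.8646
SE = √(s_p²(1/n₁ + 1/n₂)) = √(132.8646 × (1/18 + 1/30)) = 3.4366
t = (x̄₁ - x̄₂) / SE = (62.12 - 57.38) / 3.4366 = 4.74 / 3.4366 = 1.379
p-value = 0.1745

Since p-value > α = 0.1, we fail to reject H₀.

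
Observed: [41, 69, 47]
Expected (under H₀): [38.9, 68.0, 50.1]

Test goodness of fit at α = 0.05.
Chi-square goodness of fit test:
H₀: observed counts match expected distribution
H₁: observed counts differ from expected distribution
df = k - 1 = 2
χ² = Σ(O - E)²/E
   = (41 - 38.9)²/38.9 + (69 - 68.0)²/68.0 + (47 - 50.1)²/50.1
   = 0.113 + 0.015 + 0.192
   = 0.32
p-value = 0.8522

Since p-value > α = 0.05, we fail to reject H₀.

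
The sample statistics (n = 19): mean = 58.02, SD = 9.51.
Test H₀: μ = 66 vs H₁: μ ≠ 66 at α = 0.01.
One-sample t-test:
H₀: μ = 66
H₁: μ ≠ 66
df = n - 1 = 18
t = (x̄ - μ₀) / (s/√n) = (58.02 - 66) / (9.51/√19) = -3.658
p-value = 0.0018

Since p-value < α = 0.01, we reject H₀.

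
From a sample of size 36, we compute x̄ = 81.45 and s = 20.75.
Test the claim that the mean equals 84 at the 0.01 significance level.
One-sample t-test:
H₀: μ = 84
H₁: μ ≠ 84
df = n - 1 = 35
t = (x̄ - μ₀) / (s/√n) = (81.45 - 84) / (20.75/√36) = -0.737
p-value = 0.4658

Since p-value > α = 0.01, we fail to reject H₀.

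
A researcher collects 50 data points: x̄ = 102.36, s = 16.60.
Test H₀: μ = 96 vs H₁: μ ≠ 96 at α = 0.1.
One-sample t-test:
H₀: μ = 96
H₁: μ ≠ 96
df = n - 1 = 49
t = (x̄ - μ₀) / (s/√n) = (102.36 - 96) / (16.60/√50) = 2.709
p-value = 0.0093

Since p-value < α = 0.1, we reject H₀.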